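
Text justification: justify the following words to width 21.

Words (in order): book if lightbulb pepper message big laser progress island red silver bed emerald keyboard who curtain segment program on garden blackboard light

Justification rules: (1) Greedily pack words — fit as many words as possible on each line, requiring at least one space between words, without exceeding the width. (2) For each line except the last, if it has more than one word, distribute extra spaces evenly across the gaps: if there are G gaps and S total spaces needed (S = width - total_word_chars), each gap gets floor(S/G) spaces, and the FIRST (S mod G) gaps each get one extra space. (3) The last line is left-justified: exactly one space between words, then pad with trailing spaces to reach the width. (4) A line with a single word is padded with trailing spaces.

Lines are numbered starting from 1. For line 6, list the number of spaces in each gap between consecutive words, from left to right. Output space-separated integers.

Answer: 7

Derivation:
Line 1: ['book', 'if', 'lightbulb'] (min_width=17, slack=4)
Line 2: ['pepper', 'message', 'big'] (min_width=18, slack=3)
Line 3: ['laser', 'progress', 'island'] (min_width=21, slack=0)
Line 4: ['red', 'silver', 'bed'] (min_width=14, slack=7)
Line 5: ['emerald', 'keyboard', 'who'] (min_width=20, slack=1)
Line 6: ['curtain', 'segment'] (min_width=15, slack=6)
Line 7: ['program', 'on', 'garden'] (min_width=17, slack=4)
Line 8: ['blackboard', 'light'] (min_width=16, slack=5)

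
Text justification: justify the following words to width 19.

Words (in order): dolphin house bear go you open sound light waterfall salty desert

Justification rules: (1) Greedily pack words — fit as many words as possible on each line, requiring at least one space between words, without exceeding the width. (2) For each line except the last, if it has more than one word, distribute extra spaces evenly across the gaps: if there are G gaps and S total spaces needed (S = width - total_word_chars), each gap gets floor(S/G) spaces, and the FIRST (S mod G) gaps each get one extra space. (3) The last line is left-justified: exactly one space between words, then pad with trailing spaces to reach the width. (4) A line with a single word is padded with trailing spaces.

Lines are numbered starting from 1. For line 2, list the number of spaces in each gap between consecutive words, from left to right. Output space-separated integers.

Line 1: ['dolphin', 'house', 'bear'] (min_width=18, slack=1)
Line 2: ['go', 'you', 'open', 'sound'] (min_width=17, slack=2)
Line 3: ['light', 'waterfall'] (min_width=15, slack=4)
Line 4: ['salty', 'desert'] (min_width=12, slack=7)

Answer: 2 2 1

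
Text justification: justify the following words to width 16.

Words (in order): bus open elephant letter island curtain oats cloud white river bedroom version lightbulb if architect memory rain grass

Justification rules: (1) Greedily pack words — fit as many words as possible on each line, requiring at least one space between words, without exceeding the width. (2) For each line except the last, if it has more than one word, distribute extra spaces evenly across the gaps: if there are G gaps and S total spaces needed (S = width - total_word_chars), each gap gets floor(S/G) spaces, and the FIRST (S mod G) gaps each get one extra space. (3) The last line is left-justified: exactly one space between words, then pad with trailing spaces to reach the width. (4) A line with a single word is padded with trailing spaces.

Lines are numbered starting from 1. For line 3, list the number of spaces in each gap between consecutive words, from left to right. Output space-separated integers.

Line 1: ['bus', 'open'] (min_width=8, slack=8)
Line 2: ['elephant', 'letter'] (min_width=15, slack=1)
Line 3: ['island', 'curtain'] (min_width=14, slack=2)
Line 4: ['oats', 'cloud', 'white'] (min_width=16, slack=0)
Line 5: ['river', 'bedroom'] (min_width=13, slack=3)
Line 6: ['version'] (min_width=7, slack=9)
Line 7: ['lightbulb', 'if'] (min_width=12, slack=4)
Line 8: ['architect', 'memory'] (min_width=16, slack=0)
Line 9: ['rain', 'grass'] (min_width=10, slack=6)

Answer: 3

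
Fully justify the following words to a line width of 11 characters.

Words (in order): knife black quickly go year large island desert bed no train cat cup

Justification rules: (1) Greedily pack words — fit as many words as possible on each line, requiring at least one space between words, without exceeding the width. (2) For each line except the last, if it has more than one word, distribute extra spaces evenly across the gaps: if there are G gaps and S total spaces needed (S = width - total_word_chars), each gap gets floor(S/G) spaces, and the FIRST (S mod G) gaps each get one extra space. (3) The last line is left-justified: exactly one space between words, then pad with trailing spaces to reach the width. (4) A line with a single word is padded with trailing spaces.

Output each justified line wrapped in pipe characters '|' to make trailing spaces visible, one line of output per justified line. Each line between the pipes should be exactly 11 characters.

Line 1: ['knife', 'black'] (min_width=11, slack=0)
Line 2: ['quickly', 'go'] (min_width=10, slack=1)
Line 3: ['year', 'large'] (min_width=10, slack=1)
Line 4: ['island'] (min_width=6, slack=5)
Line 5: ['desert', 'bed'] (min_width=10, slack=1)
Line 6: ['no', 'train'] (min_width=8, slack=3)
Line 7: ['cat', 'cup'] (min_width=7, slack=4)

Answer: |knife black|
|quickly  go|
|year  large|
|island     |
|desert  bed|
|no    train|
|cat cup    |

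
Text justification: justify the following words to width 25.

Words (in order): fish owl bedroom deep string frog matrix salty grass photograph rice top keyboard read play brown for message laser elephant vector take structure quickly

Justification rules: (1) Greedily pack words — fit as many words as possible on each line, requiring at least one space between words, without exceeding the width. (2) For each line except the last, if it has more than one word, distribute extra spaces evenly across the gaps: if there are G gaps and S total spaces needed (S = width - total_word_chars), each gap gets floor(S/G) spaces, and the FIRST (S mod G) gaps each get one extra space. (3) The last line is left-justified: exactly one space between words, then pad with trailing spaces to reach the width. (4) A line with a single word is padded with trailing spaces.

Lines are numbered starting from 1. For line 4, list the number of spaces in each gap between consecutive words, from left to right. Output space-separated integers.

Answer: 2 1 1

Derivation:
Line 1: ['fish', 'owl', 'bedroom', 'deep'] (min_width=21, slack=4)
Line 2: ['string', 'frog', 'matrix', 'salty'] (min_width=24, slack=1)
Line 3: ['grass', 'photograph', 'rice', 'top'] (min_width=25, slack=0)
Line 4: ['keyboard', 'read', 'play', 'brown'] (min_width=24, slack=1)
Line 5: ['for', 'message', 'laser'] (min_width=17, slack=8)
Line 6: ['elephant', 'vector', 'take'] (min_width=20, slack=5)
Line 7: ['structure', 'quickly'] (min_width=17, slack=8)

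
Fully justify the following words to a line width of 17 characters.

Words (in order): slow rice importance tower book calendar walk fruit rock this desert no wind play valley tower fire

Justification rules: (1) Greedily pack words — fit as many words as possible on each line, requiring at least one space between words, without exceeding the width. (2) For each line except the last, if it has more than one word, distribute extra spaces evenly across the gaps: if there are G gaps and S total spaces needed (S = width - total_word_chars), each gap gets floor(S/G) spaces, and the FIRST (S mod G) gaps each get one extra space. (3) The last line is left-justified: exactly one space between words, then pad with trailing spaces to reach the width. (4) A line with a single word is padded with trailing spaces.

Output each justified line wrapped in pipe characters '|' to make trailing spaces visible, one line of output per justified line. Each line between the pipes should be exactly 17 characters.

Answer: |slow         rice|
|importance  tower|
|book     calendar|
|walk  fruit  rock|
|this   desert  no|
|wind  play valley|
|tower fire       |

Derivation:
Line 1: ['slow', 'rice'] (min_width=9, slack=8)
Line 2: ['importance', 'tower'] (min_width=16, slack=1)
Line 3: ['book', 'calendar'] (min_width=13, slack=4)
Line 4: ['walk', 'fruit', 'rock'] (min_width=15, slack=2)
Line 5: ['this', 'desert', 'no'] (min_width=14, slack=3)
Line 6: ['wind', 'play', 'valley'] (min_width=16, slack=1)
Line 7: ['tower', 'fire'] (min_width=10, slack=7)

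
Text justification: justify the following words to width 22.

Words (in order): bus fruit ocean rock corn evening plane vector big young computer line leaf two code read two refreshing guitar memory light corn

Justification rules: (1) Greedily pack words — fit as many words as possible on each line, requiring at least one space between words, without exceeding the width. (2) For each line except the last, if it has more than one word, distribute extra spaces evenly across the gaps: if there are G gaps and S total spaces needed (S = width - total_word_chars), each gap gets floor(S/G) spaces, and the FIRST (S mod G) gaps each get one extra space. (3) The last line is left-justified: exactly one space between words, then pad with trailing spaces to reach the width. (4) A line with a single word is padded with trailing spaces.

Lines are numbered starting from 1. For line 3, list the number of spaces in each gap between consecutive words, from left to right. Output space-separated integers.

Answer: 4 4

Derivation:
Line 1: ['bus', 'fruit', 'ocean', 'rock'] (min_width=20, slack=2)
Line 2: ['corn', 'evening', 'plane'] (min_width=18, slack=4)
Line 3: ['vector', 'big', 'young'] (min_width=16, slack=6)
Line 4: ['computer', 'line', 'leaf', 'two'] (min_width=22, slack=0)
Line 5: ['code', 'read', 'two'] (min_width=13, slack=9)
Line 6: ['refreshing', 'guitar'] (min_width=17, slack=5)
Line 7: ['memory', 'light', 'corn'] (min_width=17, slack=5)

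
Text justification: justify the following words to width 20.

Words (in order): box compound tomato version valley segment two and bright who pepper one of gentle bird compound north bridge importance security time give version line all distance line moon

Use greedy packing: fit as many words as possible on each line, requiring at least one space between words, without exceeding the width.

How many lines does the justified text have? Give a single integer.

Line 1: ['box', 'compound', 'tomato'] (min_width=19, slack=1)
Line 2: ['version', 'valley'] (min_width=14, slack=6)
Line 3: ['segment', 'two', 'and'] (min_width=15, slack=5)
Line 4: ['bright', 'who', 'pepper'] (min_width=17, slack=3)
Line 5: ['one', 'of', 'gentle', 'bird'] (min_width=18, slack=2)
Line 6: ['compound', 'north'] (min_width=14, slack=6)
Line 7: ['bridge', 'importance'] (min_width=17, slack=3)
Line 8: ['security', 'time', 'give'] (min_width=18, slack=2)
Line 9: ['version', 'line', 'all'] (min_width=16, slack=4)
Line 10: ['distance', 'line', 'moon'] (min_width=18, slack=2)
Total lines: 10

Answer: 10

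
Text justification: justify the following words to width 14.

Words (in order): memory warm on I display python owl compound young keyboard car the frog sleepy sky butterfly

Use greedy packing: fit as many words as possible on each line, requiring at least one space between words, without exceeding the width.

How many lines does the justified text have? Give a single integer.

Line 1: ['memory', 'warm', 'on'] (min_width=14, slack=0)
Line 2: ['I', 'display'] (min_width=9, slack=5)
Line 3: ['python', 'owl'] (min_width=10, slack=4)
Line 4: ['compound', 'young'] (min_width=14, slack=0)
Line 5: ['keyboard', 'car'] (min_width=12, slack=2)
Line 6: ['the', 'frog'] (min_width=8, slack=6)
Line 7: ['sleepy', 'sky'] (min_width=10, slack=4)
Line 8: ['butterfly'] (min_width=9, slack=5)
Total lines: 8

Answer: 8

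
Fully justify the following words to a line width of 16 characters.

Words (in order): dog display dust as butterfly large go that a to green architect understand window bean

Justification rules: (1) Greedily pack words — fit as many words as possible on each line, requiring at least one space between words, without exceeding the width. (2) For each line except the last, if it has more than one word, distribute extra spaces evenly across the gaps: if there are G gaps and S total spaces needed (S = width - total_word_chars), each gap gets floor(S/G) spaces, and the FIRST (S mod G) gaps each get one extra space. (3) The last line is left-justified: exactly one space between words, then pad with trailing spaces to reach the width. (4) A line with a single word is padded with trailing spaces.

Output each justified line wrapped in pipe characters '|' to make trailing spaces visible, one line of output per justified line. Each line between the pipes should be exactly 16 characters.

Answer: |dog display dust|
|as     butterfly|
|large  go that a|
|to         green|
|architect       |
|understand      |
|window bean     |

Derivation:
Line 1: ['dog', 'display', 'dust'] (min_width=16, slack=0)
Line 2: ['as', 'butterfly'] (min_width=12, slack=4)
Line 3: ['large', 'go', 'that', 'a'] (min_width=15, slack=1)
Line 4: ['to', 'green'] (min_width=8, slack=8)
Line 5: ['architect'] (min_width=9, slack=7)
Line 6: ['understand'] (min_width=10, slack=6)
Line 7: ['window', 'bean'] (min_width=11, slack=5)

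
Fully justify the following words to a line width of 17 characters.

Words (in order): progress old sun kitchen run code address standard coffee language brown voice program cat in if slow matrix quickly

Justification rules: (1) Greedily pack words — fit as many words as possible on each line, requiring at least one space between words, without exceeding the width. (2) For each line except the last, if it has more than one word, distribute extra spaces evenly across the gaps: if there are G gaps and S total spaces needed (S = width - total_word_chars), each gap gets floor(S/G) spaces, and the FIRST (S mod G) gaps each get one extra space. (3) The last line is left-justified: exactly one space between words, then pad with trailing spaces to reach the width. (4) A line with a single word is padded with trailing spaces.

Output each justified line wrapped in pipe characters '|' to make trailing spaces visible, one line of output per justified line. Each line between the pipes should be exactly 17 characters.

Line 1: ['progress', 'old', 'sun'] (min_width=16, slack=1)
Line 2: ['kitchen', 'run', 'code'] (min_width=16, slack=1)
Line 3: ['address', 'standard'] (min_width=16, slack=1)
Line 4: ['coffee', 'language'] (min_width=15, slack=2)
Line 5: ['brown', 'voice'] (min_width=11, slack=6)
Line 6: ['program', 'cat', 'in', 'if'] (min_width=17, slack=0)
Line 7: ['slow', 'matrix'] (min_width=11, slack=6)
Line 8: ['quickly'] (min_width=7, slack=10)

Answer: |progress  old sun|
|kitchen  run code|
|address  standard|
|coffee   language|
|brown       voice|
|program cat in if|
|slow       matrix|
|quickly          |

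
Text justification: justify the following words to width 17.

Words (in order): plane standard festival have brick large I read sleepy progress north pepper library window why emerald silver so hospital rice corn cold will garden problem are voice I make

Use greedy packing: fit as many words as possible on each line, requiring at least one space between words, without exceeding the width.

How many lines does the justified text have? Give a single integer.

Answer: 12

Derivation:
Line 1: ['plane', 'standard'] (min_width=14, slack=3)
Line 2: ['festival', 'have'] (min_width=13, slack=4)
Line 3: ['brick', 'large', 'I'] (min_width=13, slack=4)
Line 4: ['read', 'sleepy'] (min_width=11, slack=6)
Line 5: ['progress', 'north'] (min_width=14, slack=3)
Line 6: ['pepper', 'library'] (min_width=14, slack=3)
Line 7: ['window', 'why'] (min_width=10, slack=7)
Line 8: ['emerald', 'silver', 'so'] (min_width=17, slack=0)
Line 9: ['hospital', 'rice'] (min_width=13, slack=4)
Line 10: ['corn', 'cold', 'will'] (min_width=14, slack=3)
Line 11: ['garden', 'problem'] (min_width=14, slack=3)
Line 12: ['are', 'voice', 'I', 'make'] (min_width=16, slack=1)
Total lines: 12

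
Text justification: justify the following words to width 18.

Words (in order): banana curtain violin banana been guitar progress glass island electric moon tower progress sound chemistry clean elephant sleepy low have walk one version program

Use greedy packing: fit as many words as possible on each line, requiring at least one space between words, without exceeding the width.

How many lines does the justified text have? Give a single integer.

Answer: 11

Derivation:
Line 1: ['banana', 'curtain'] (min_width=14, slack=4)
Line 2: ['violin', 'banana', 'been'] (min_width=18, slack=0)
Line 3: ['guitar', 'progress'] (min_width=15, slack=3)
Line 4: ['glass', 'island'] (min_width=12, slack=6)
Line 5: ['electric', 'moon'] (min_width=13, slack=5)
Line 6: ['tower', 'progress'] (min_width=14, slack=4)
Line 7: ['sound', 'chemistry'] (min_width=15, slack=3)
Line 8: ['clean', 'elephant'] (min_width=14, slack=4)
Line 9: ['sleepy', 'low', 'have'] (min_width=15, slack=3)
Line 10: ['walk', 'one', 'version'] (min_width=16, slack=2)
Line 11: ['program'] (min_width=7, slack=11)
Total lines: 11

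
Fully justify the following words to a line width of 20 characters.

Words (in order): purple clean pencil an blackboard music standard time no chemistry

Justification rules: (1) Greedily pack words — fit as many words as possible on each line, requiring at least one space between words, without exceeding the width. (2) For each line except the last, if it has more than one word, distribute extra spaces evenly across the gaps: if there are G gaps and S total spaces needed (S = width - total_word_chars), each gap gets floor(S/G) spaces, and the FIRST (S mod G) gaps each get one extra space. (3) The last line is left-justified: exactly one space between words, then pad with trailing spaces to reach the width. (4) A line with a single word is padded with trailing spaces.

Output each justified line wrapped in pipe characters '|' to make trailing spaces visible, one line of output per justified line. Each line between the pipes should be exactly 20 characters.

Answer: |purple  clean pencil|
|an  blackboard music|
|standard   time   no|
|chemistry           |

Derivation:
Line 1: ['purple', 'clean', 'pencil'] (min_width=19, slack=1)
Line 2: ['an', 'blackboard', 'music'] (min_width=19, slack=1)
Line 3: ['standard', 'time', 'no'] (min_width=16, slack=4)
Line 4: ['chemistry'] (min_width=9, slack=11)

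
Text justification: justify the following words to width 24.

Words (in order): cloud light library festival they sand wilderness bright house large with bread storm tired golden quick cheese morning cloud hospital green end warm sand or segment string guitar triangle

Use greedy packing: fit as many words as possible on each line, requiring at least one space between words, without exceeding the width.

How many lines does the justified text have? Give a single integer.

Answer: 9

Derivation:
Line 1: ['cloud', 'light', 'library'] (min_width=19, slack=5)
Line 2: ['festival', 'they', 'sand'] (min_width=18, slack=6)
Line 3: ['wilderness', 'bright', 'house'] (min_width=23, slack=1)
Line 4: ['large', 'with', 'bread', 'storm'] (min_width=22, slack=2)
Line 5: ['tired', 'golden', 'quick'] (min_width=18, slack=6)
Line 6: ['cheese', 'morning', 'cloud'] (min_width=20, slack=4)
Line 7: ['hospital', 'green', 'end', 'warm'] (min_width=23, slack=1)
Line 8: ['sand', 'or', 'segment', 'string'] (min_width=22, slack=2)
Line 9: ['guitar', 'triangle'] (min_width=15, slack=9)
Total lines: 9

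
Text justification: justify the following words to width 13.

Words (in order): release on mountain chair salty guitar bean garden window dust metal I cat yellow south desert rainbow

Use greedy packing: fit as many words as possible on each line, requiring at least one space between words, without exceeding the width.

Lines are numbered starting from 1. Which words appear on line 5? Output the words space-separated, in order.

Line 1: ['release', 'on'] (min_width=10, slack=3)
Line 2: ['mountain'] (min_width=8, slack=5)
Line 3: ['chair', 'salty'] (min_width=11, slack=2)
Line 4: ['guitar', 'bean'] (min_width=11, slack=2)
Line 5: ['garden', 'window'] (min_width=13, slack=0)
Line 6: ['dust', 'metal', 'I'] (min_width=12, slack=1)
Line 7: ['cat', 'yellow'] (min_width=10, slack=3)
Line 8: ['south', 'desert'] (min_width=12, slack=1)
Line 9: ['rainbow'] (min_width=7, slack=6)

Answer: garden window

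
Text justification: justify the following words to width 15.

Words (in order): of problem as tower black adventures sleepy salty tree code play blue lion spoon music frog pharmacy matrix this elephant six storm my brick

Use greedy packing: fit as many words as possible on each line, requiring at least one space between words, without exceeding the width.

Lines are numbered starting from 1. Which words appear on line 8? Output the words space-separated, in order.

Line 1: ['of', 'problem', 'as'] (min_width=13, slack=2)
Line 2: ['tower', 'black'] (min_width=11, slack=4)
Line 3: ['adventures'] (min_width=10, slack=5)
Line 4: ['sleepy', 'salty'] (min_width=12, slack=3)
Line 5: ['tree', 'code', 'play'] (min_width=14, slack=1)
Line 6: ['blue', 'lion', 'spoon'] (min_width=15, slack=0)
Line 7: ['music', 'frog'] (min_width=10, slack=5)
Line 8: ['pharmacy', 'matrix'] (min_width=15, slack=0)
Line 9: ['this', 'elephant'] (min_width=13, slack=2)
Line 10: ['six', 'storm', 'my'] (min_width=12, slack=3)
Line 11: ['brick'] (min_width=5, slack=10)

Answer: pharmacy matrix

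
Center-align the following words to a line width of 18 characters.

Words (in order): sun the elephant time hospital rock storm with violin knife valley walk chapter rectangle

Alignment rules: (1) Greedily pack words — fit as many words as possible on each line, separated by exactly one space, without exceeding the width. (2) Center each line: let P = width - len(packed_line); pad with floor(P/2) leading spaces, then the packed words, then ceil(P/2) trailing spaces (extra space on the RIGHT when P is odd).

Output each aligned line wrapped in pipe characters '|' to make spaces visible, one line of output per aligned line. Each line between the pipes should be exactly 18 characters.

Line 1: ['sun', 'the', 'elephant'] (min_width=16, slack=2)
Line 2: ['time', 'hospital', 'rock'] (min_width=18, slack=0)
Line 3: ['storm', 'with', 'violin'] (min_width=17, slack=1)
Line 4: ['knife', 'valley', 'walk'] (min_width=17, slack=1)
Line 5: ['chapter', 'rectangle'] (min_width=17, slack=1)

Answer: | sun the elephant |
|time hospital rock|
|storm with violin |
|knife valley walk |
|chapter rectangle |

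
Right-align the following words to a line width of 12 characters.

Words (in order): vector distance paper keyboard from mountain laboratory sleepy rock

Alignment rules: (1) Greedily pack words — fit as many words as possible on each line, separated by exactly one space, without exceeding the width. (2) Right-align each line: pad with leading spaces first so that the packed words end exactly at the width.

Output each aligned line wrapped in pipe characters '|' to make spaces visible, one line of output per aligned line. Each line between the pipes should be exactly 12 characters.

Answer: |      vector|
|    distance|
|       paper|
|    keyboard|
|        from|
|    mountain|
|  laboratory|
| sleepy rock|

Derivation:
Line 1: ['vector'] (min_width=6, slack=6)
Line 2: ['distance'] (min_width=8, slack=4)
Line 3: ['paper'] (min_width=5, slack=7)
Line 4: ['keyboard'] (min_width=8, slack=4)
Line 5: ['from'] (min_width=4, slack=8)
Line 6: ['mountain'] (min_width=8, slack=4)
Line 7: ['laboratory'] (min_width=10, slack=2)
Line 8: ['sleepy', 'rock'] (min_width=11, slack=1)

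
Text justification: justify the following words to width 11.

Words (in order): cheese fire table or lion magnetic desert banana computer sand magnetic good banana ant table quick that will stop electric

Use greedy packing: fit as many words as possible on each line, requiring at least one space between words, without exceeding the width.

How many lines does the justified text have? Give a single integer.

Line 1: ['cheese', 'fire'] (min_width=11, slack=0)
Line 2: ['table', 'or'] (min_width=8, slack=3)
Line 3: ['lion'] (min_width=4, slack=7)
Line 4: ['magnetic'] (min_width=8, slack=3)
Line 5: ['desert'] (min_width=6, slack=5)
Line 6: ['banana'] (min_width=6, slack=5)
Line 7: ['computer'] (min_width=8, slack=3)
Line 8: ['sand'] (min_width=4, slack=7)
Line 9: ['magnetic'] (min_width=8, slack=3)
Line 10: ['good', 'banana'] (min_width=11, slack=0)
Line 11: ['ant', 'table'] (min_width=9, slack=2)
Line 12: ['quick', 'that'] (min_width=10, slack=1)
Line 13: ['will', 'stop'] (min_width=9, slack=2)
Line 14: ['electric'] (min_width=8, slack=3)
Total lines: 14

Answer: 14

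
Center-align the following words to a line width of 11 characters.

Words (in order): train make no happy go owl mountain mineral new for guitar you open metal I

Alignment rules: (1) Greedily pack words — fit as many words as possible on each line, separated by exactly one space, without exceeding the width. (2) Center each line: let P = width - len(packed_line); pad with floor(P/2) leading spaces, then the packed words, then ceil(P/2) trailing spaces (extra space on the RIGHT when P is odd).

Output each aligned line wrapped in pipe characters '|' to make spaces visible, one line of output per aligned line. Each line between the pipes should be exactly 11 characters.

Answer: |train make |
|no happy go|
|    owl    |
| mountain  |
|mineral new|
|for guitar |
| you open  |
|  metal I  |

Derivation:
Line 1: ['train', 'make'] (min_width=10, slack=1)
Line 2: ['no', 'happy', 'go'] (min_width=11, slack=0)
Line 3: ['owl'] (min_width=3, slack=8)
Line 4: ['mountain'] (min_width=8, slack=3)
Line 5: ['mineral', 'new'] (min_width=11, slack=0)
Line 6: ['for', 'guitar'] (min_width=10, slack=1)
Line 7: ['you', 'open'] (min_width=8, slack=3)
Line 8: ['metal', 'I'] (min_width=7, slack=4)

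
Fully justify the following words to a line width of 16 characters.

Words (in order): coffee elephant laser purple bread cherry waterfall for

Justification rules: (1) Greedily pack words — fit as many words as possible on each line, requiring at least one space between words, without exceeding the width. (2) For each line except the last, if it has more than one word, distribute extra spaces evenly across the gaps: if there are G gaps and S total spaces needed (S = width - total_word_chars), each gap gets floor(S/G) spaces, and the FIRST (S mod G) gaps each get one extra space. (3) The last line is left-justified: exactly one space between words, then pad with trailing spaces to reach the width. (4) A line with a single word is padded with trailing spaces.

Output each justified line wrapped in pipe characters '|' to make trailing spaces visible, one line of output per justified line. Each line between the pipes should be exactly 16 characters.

Answer: |coffee  elephant|
|laser     purple|
|bread     cherry|
|waterfall for   |

Derivation:
Line 1: ['coffee', 'elephant'] (min_width=15, slack=1)
Line 2: ['laser', 'purple'] (min_width=12, slack=4)
Line 3: ['bread', 'cherry'] (min_width=12, slack=4)
Line 4: ['waterfall', 'for'] (min_width=13, slack=3)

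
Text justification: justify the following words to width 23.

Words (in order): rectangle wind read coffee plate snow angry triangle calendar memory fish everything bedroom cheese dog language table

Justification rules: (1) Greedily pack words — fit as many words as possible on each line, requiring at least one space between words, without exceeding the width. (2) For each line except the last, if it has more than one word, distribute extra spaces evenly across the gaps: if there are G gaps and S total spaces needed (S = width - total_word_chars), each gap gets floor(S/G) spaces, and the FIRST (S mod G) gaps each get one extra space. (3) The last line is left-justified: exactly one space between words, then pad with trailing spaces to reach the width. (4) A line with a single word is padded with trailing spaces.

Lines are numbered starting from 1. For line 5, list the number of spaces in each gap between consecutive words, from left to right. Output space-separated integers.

Line 1: ['rectangle', 'wind', 'read'] (min_width=19, slack=4)
Line 2: ['coffee', 'plate', 'snow', 'angry'] (min_width=23, slack=0)
Line 3: ['triangle', 'calendar'] (min_width=17, slack=6)
Line 4: ['memory', 'fish', 'everything'] (min_width=22, slack=1)
Line 5: ['bedroom', 'cheese', 'dog'] (min_width=18, slack=5)
Line 6: ['language', 'table'] (min_width=14, slack=9)

Answer: 4 3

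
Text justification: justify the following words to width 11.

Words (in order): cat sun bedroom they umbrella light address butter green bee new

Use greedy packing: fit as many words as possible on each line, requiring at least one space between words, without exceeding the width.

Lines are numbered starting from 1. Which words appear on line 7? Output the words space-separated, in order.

Answer: butter

Derivation:
Line 1: ['cat', 'sun'] (min_width=7, slack=4)
Line 2: ['bedroom'] (min_width=7, slack=4)
Line 3: ['they'] (min_width=4, slack=7)
Line 4: ['umbrella'] (min_width=8, slack=3)
Line 5: ['light'] (min_width=5, slack=6)
Line 6: ['address'] (min_width=7, slack=4)
Line 7: ['butter'] (min_width=6, slack=5)
Line 8: ['green', 'bee'] (min_width=9, slack=2)
Line 9: ['new'] (min_width=3, slack=8)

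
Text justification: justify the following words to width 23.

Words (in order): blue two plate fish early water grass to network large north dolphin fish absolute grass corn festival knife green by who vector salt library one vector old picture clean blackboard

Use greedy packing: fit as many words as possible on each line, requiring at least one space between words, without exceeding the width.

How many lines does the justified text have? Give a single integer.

Answer: 9

Derivation:
Line 1: ['blue', 'two', 'plate', 'fish'] (min_width=19, slack=4)
Line 2: ['early', 'water', 'grass', 'to'] (min_width=20, slack=3)
Line 3: ['network', 'large', 'north'] (min_width=19, slack=4)
Line 4: ['dolphin', 'fish', 'absolute'] (min_width=21, slack=2)
Line 5: ['grass', 'corn', 'festival'] (min_width=19, slack=4)
Line 6: ['knife', 'green', 'by', 'who'] (min_width=18, slack=5)
Line 7: ['vector', 'salt', 'library', 'one'] (min_width=23, slack=0)
Line 8: ['vector', 'old', 'picture'] (min_width=18, slack=5)
Line 9: ['clean', 'blackboard'] (min_width=16, slack=7)
Total lines: 9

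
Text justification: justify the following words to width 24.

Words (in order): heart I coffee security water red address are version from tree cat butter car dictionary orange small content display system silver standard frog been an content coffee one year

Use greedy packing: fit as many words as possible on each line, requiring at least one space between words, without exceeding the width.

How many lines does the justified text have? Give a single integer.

Answer: 8

Derivation:
Line 1: ['heart', 'I', 'coffee', 'security'] (min_width=23, slack=1)
Line 2: ['water', 'red', 'address', 'are'] (min_width=21, slack=3)
Line 3: ['version', 'from', 'tree', 'cat'] (min_width=21, slack=3)
Line 4: ['butter', 'car', 'dictionary'] (min_width=21, slack=3)
Line 5: ['orange', 'small', 'content'] (min_width=20, slack=4)
Line 6: ['display', 'system', 'silver'] (min_width=21, slack=3)
Line 7: ['standard', 'frog', 'been', 'an'] (min_width=21, slack=3)
Line 8: ['content', 'coffee', 'one', 'year'] (min_width=23, slack=1)
Total lines: 8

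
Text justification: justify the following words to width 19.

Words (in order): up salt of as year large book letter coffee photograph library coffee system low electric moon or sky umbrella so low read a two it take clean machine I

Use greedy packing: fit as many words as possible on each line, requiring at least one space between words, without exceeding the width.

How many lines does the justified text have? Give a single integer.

Line 1: ['up', 'salt', 'of', 'as', 'year'] (min_width=18, slack=1)
Line 2: ['large', 'book', 'letter'] (min_width=17, slack=2)
Line 3: ['coffee', 'photograph'] (min_width=17, slack=2)
Line 4: ['library', 'coffee'] (min_width=14, slack=5)
Line 5: ['system', 'low', 'electric'] (min_width=19, slack=0)
Line 6: ['moon', 'or', 'sky'] (min_width=11, slack=8)
Line 7: ['umbrella', 'so', 'low'] (min_width=15, slack=4)
Line 8: ['read', 'a', 'two', 'it', 'take'] (min_width=18, slack=1)
Line 9: ['clean', 'machine', 'I'] (min_width=15, slack=4)
Total lines: 9

Answer: 9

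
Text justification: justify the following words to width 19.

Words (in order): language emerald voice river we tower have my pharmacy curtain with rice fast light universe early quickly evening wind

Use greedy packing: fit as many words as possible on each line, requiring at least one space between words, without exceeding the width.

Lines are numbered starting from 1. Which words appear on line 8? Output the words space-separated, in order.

Line 1: ['language', 'emerald'] (min_width=16, slack=3)
Line 2: ['voice', 'river', 'we'] (min_width=14, slack=5)
Line 3: ['tower', 'have', 'my'] (min_width=13, slack=6)
Line 4: ['pharmacy', 'curtain'] (min_width=16, slack=3)
Line 5: ['with', 'rice', 'fast'] (min_width=14, slack=5)
Line 6: ['light', 'universe'] (min_width=14, slack=5)
Line 7: ['early', 'quickly'] (min_width=13, slack=6)
Line 8: ['evening', 'wind'] (min_width=12, slack=7)

Answer: evening wind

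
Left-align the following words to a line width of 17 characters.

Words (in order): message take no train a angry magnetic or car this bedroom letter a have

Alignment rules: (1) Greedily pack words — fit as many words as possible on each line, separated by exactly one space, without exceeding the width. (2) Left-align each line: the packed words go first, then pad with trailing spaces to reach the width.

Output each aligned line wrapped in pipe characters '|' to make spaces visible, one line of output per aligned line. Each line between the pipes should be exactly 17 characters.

Answer: |message take no  |
|train a angry    |
|magnetic or car  |
|this bedroom     |
|letter a have    |

Derivation:
Line 1: ['message', 'take', 'no'] (min_width=15, slack=2)
Line 2: ['train', 'a', 'angry'] (min_width=13, slack=4)
Line 3: ['magnetic', 'or', 'car'] (min_width=15, slack=2)
Line 4: ['this', 'bedroom'] (min_width=12, slack=5)
Line 5: ['letter', 'a', 'have'] (min_width=13, slack=4)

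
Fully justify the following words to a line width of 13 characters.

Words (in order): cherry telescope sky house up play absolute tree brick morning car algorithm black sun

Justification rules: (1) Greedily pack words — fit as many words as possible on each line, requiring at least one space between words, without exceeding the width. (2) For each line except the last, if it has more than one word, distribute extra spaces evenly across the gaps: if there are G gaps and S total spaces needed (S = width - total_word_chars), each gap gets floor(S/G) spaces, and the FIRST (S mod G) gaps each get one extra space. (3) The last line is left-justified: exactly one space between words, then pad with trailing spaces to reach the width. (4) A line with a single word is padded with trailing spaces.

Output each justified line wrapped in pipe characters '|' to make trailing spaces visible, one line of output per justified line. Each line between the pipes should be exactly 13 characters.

Line 1: ['cherry'] (min_width=6, slack=7)
Line 2: ['telescope', 'sky'] (min_width=13, slack=0)
Line 3: ['house', 'up', 'play'] (min_width=13, slack=0)
Line 4: ['absolute', 'tree'] (min_width=13, slack=0)
Line 5: ['brick', 'morning'] (min_width=13, slack=0)
Line 6: ['car', 'algorithm'] (min_width=13, slack=0)
Line 7: ['black', 'sun'] (min_width=9, slack=4)

Answer: |cherry       |
|telescope sky|
|house up play|
|absolute tree|
|brick morning|
|car algorithm|
|black sun    |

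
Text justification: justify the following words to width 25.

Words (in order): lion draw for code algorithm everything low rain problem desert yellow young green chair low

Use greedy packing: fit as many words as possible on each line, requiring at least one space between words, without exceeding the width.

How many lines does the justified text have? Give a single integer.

Answer: 5

Derivation:
Line 1: ['lion', 'draw', 'for', 'code'] (min_width=18, slack=7)
Line 2: ['algorithm', 'everything', 'low'] (min_width=24, slack=1)
Line 3: ['rain', 'problem', 'desert'] (min_width=19, slack=6)
Line 4: ['yellow', 'young', 'green', 'chair'] (min_width=24, slack=1)
Line 5: ['low'] (min_width=3, slack=22)
Total lines: 5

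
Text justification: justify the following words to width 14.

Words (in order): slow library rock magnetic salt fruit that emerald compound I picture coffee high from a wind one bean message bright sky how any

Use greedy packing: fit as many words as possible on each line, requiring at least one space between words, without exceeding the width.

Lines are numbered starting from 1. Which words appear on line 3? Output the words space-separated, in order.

Line 1: ['slow', 'library'] (min_width=12, slack=2)
Line 2: ['rock', 'magnetic'] (min_width=13, slack=1)
Line 3: ['salt', 'fruit'] (min_width=10, slack=4)
Line 4: ['that', 'emerald'] (min_width=12, slack=2)
Line 5: ['compound', 'I'] (min_width=10, slack=4)
Line 6: ['picture', 'coffee'] (min_width=14, slack=0)
Line 7: ['high', 'from', 'a'] (min_width=11, slack=3)
Line 8: ['wind', 'one', 'bean'] (min_width=13, slack=1)
Line 9: ['message', 'bright'] (min_width=14, slack=0)
Line 10: ['sky', 'how', 'any'] (min_width=11, slack=3)

Answer: salt fruit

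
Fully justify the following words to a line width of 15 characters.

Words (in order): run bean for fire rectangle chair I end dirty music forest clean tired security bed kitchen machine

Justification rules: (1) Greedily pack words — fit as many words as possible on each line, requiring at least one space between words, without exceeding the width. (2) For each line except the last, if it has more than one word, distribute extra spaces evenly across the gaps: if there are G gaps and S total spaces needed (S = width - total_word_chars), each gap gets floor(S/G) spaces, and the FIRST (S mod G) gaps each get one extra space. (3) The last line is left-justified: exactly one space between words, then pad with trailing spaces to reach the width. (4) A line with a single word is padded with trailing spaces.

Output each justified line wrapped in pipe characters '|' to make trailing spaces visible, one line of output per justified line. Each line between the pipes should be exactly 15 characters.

Line 1: ['run', 'bean', 'for'] (min_width=12, slack=3)
Line 2: ['fire', 'rectangle'] (min_width=14, slack=1)
Line 3: ['chair', 'I', 'end'] (min_width=11, slack=4)
Line 4: ['dirty', 'music'] (min_width=11, slack=4)
Line 5: ['forest', 'clean'] (min_width=12, slack=3)
Line 6: ['tired', 'security'] (min_width=14, slack=1)
Line 7: ['bed', 'kitchen'] (min_width=11, slack=4)
Line 8: ['machine'] (min_width=7, slack=8)

Answer: |run   bean  for|
|fire  rectangle|
|chair   I   end|
|dirty     music|
|forest    clean|
|tired  security|
|bed     kitchen|
|machine        |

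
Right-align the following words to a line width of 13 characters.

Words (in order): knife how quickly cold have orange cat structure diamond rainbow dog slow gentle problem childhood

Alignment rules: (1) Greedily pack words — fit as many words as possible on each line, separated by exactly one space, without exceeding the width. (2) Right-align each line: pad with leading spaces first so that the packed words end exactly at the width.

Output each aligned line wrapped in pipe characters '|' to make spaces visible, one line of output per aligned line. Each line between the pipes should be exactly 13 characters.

Line 1: ['knife', 'how'] (min_width=9, slack=4)
Line 2: ['quickly', 'cold'] (min_width=12, slack=1)
Line 3: ['have', 'orange'] (min_width=11, slack=2)
Line 4: ['cat', 'structure'] (min_width=13, slack=0)
Line 5: ['diamond'] (min_width=7, slack=6)
Line 6: ['rainbow', 'dog'] (min_width=11, slack=2)
Line 7: ['slow', 'gentle'] (min_width=11, slack=2)
Line 8: ['problem'] (min_width=7, slack=6)
Line 9: ['childhood'] (min_width=9, slack=4)

Answer: |    knife how|
| quickly cold|
|  have orange|
|cat structure|
|      diamond|
|  rainbow dog|
|  slow gentle|
|      problem|
|    childhood|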